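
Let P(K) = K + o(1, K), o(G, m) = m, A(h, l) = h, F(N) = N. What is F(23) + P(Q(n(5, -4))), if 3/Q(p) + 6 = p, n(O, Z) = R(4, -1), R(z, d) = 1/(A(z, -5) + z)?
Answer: 1033/47 ≈ 21.979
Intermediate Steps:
R(z, d) = 1/(2*z) (R(z, d) = 1/(z + z) = 1/(2*z))
n(O, Z) = ⅛ (n(O, Z) = (½)/4 = (½)*(¼) = ⅛)
Q(p) = 3/(-6 + p)
P(K) = 2*K (P(K) = K + K = 2*K)
F(23) + P(Q(n(5, -4))) = 23 + 2*(3/(-6 + ⅛)) = 23 + 2*(3/(-47/8)) = 23 + 2*(3*(-8/47)) = 23 + 2*(-24/47) = 23 - 48/47 = 1033/47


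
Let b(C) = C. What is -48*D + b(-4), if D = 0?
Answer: -4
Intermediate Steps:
-48*D + b(-4) = -48*0 - 4 = 0 - 4 = -4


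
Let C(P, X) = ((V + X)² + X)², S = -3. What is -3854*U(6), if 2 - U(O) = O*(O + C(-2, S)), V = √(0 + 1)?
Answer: 154160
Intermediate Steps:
V = 1 (V = √1 = 1)
C(P, X) = (X + (1 + X)²)² (C(P, X) = ((1 + X)² + X)² = (X + (1 + X)²)²)
U(O) = 2 - O*(1 + O) (U(O) = 2 - O*(O + (-3 + (1 - 3)²)²) = 2 - O*(O + (-3 + (-2)²)²) = 2 - O*(O + (-3 + 4)²) = 2 - O*(O + 1²) = 2 - O*(O + 1) = 2 - O*(1 + O))
-3854*U(6) = -3854*(2 - 1*6 - 1*6²) = -3854*(2 - 6 - 1*36) = -3854*(2 - 6 - 36) = -3854*(-40) = 154160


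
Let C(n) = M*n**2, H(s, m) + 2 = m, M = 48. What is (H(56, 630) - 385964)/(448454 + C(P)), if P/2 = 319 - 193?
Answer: -192668/1748323 ≈ -0.11020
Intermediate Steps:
H(s, m) = -2 + m
P = 252 (P = 2*(319 - 193) = 2*126 = 252)
C(n) = 48*n**2
(H(56, 630) - 385964)/(448454 + C(P)) = ((-2 + 630) - 385964)/(448454 + 48*252**2) = (628 - 385964)/(448454 + 48*63504) = -385336/(448454 + 3048192) = -385336/3496646 = -385336*1/3496646 = -192668/1748323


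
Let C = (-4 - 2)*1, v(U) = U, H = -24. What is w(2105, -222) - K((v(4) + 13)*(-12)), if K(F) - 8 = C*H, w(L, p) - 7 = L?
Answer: 1960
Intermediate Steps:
w(L, p) = 7 + L
C = -6 (C = -6*1 = -6)
K(F) = 152 (K(F) = 8 - 6*(-24) = 8 + 144 = 152)
w(2105, -222) - K((v(4) + 13)*(-12)) = (7 + 2105) - 1*152 = 2112 - 152 = 1960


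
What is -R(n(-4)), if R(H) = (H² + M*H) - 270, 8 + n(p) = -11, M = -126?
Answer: -2485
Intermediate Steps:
n(p) = -19 (n(p) = -8 - 11 = -19)
R(H) = -270 + H² - 126*H (R(H) = (H² - 126*H) - 270 = -270 + H² - 126*H)
-R(n(-4)) = -(-270 + (-19)² - 126*(-19)) = -(-270 + 361 + 2394) = -1*2485 = -2485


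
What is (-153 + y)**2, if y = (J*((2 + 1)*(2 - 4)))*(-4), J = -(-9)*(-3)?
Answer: 641601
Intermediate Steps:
J = -27 (J = -3*9 = -27)
y = -648 (y = -27*(2 + 1)*(2 - 4)*(-4) = -81*(-2)*(-4) = -27*(-6)*(-4) = 162*(-4) = -648)
(-153 + y)**2 = (-153 - 648)**2 = (-801)**2 = 641601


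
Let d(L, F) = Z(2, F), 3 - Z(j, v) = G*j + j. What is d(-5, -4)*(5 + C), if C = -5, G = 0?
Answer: 0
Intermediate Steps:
Z(j, v) = 3 - j (Z(j, v) = 3 - (0*j + j) = 3 - (0 + j) = 3 - j)
d(L, F) = 1 (d(L, F) = 3 - 1*2 = 3 - 2 = 1)
d(-5, -4)*(5 + C) = 1*(5 - 5) = 1*0 = 0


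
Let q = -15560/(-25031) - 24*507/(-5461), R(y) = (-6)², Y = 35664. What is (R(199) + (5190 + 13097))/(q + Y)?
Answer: 2504649493993/4875454744592 ≈ 0.51373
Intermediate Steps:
R(y) = 36
q = 389550368/136694291 (q = -15560*(-1/25031) - 12168*(-1/5461) = 15560/25031 + 12168/5461 = 389550368/136694291 ≈ 2.8498)
(R(199) + (5190 + 13097))/(q + Y) = (36 + (5190 + 13097))/(389550368/136694291 + 35664) = (36 + 18287)/(4875454744592/136694291) = 18323*(136694291/4875454744592) = 2504649493993/4875454744592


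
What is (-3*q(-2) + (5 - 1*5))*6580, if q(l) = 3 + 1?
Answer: -78960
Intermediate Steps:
q(l) = 4
(-3*q(-2) + (5 - 1*5))*6580 = (-3*4 + (5 - 1*5))*6580 = (-12 + (5 - 5))*6580 = (-12 + 0)*6580 = -12*6580 = -78960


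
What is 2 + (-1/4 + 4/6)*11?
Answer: 79/12 ≈ 6.5833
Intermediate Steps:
2 + (-1/4 + 4/6)*11 = 2 + (-1*¼ + 4*(⅙))*11 = 2 + (-¼ + ⅔)*11 = 2 + (5/12)*11 = 2 + 55/12 = 79/12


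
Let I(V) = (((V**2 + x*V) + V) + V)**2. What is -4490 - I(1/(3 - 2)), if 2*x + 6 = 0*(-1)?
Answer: -4490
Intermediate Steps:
x = -3 (x = -3 + (0*(-1))/2 = -3 + (1/2)*0 = -3 + 0 = -3)
I(V) = (V**2 - V)**2 (I(V) = (((V**2 - 3*V) + V) + V)**2 = ((V**2 - 2*V) + V)**2 = (V**2 - V)**2)
-4490 - I(1/(3 - 2)) = -4490 - (1/(3 - 2))**2*(-1 + 1/(3 - 2))**2 = -4490 - (1/1)**2*(-1 + 1/1)**2 = -4490 - 1**2*(-1 + 1)**2 = -4490 - 0**2 = -4490 - 0 = -4490 - 1*0 = -4490 + 0 = -4490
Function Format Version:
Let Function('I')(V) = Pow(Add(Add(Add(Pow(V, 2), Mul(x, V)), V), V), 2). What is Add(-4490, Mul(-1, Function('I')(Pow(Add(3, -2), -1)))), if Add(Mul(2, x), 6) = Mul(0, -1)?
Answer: -4490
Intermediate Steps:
x = -3 (x = Add(-3, Mul(Rational(1, 2), Mul(0, -1))) = Add(-3, Mul(Rational(1, 2), 0)) = Add(-3, 0) = -3)
Function('I')(V) = Pow(Add(Pow(V, 2), Mul(-1, V)), 2) (Function('I')(V) = Pow(Add(Add(Add(Pow(V, 2), Mul(-3, V)), V), V), 2) = Pow(Add(Add(Pow(V, 2), Mul(-2, V)), V), 2) = Pow(Add(Pow(V, 2), Mul(-1, V)), 2))
Add(-4490, Mul(-1, Function('I')(Pow(Add(3, -2), -1)))) = Add(-4490, Mul(-1, Mul(Pow(Pow(Add(3, -2), -1), 2), Pow(Add(-1, Pow(Add(3, -2), -1)), 2)))) = Add(-4490, Mul(-1, Mul(Pow(Pow(1, -1), 2), Pow(Add(-1, Pow(1, -1)), 2)))) = Add(-4490, Mul(-1, Mul(Pow(1, 2), Pow(Add(-1, 1), 2)))) = Add(-4490, Mul(-1, Mul(1, Pow(0, 2)))) = Add(-4490, Mul(-1, Mul(1, 0))) = Add(-4490, Mul(-1, 0)) = Add(-4490, 0) = -4490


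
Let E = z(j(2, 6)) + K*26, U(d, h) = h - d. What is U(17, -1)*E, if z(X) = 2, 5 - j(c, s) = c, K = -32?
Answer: 14940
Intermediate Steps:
j(c, s) = 5 - c
E = -830 (E = 2 - 32*26 = 2 - 832 = -830)
U(17, -1)*E = (-1 - 1*17)*(-830) = (-1 - 17)*(-830) = -18*(-830) = 14940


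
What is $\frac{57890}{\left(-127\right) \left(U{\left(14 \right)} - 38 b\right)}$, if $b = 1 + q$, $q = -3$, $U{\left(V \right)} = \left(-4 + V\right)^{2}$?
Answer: $- \frac{28945}{11176} \approx -2.5899$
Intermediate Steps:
$b = -2$ ($b = 1 - 3 = -2$)
$\frac{57890}{\left(-127\right) \left(U{\left(14 \right)} - 38 b\right)} = \frac{57890}{\left(-127\right) \left(\left(-4 + 14\right)^{2} - -76\right)} = \frac{57890}{\left(-127\right) \left(10^{2} + 76\right)} = \frac{57890}{\left(-127\right) \left(100 + 76\right)} = \frac{57890}{\left(-127\right) 176} = \frac{57890}{-22352} = 57890 \left(- \frac{1}{22352}\right) = - \frac{28945}{11176}$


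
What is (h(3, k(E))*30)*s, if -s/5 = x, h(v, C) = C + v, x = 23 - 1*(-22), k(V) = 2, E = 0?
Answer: -33750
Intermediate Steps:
x = 45 (x = 23 + 22 = 45)
s = -225 (s = -5*45 = -225)
(h(3, k(E))*30)*s = ((2 + 3)*30)*(-225) = (5*30)*(-225) = 150*(-225) = -33750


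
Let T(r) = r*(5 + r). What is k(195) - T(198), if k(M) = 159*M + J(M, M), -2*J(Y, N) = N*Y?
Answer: -56403/2 ≈ -28202.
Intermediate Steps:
J(Y, N) = -N*Y/2
k(M) = 159*M - M²/2 (k(M) = 159*M - M*M/2 = 159*M - M²/2)
k(195) - T(198) = (½)*195*(318 - 1*195) - 198*(5 + 198) = (½)*195*(318 - 195) - 198*203 = (½)*195*123 - 1*40194 = 23985/2 - 40194 = -56403/2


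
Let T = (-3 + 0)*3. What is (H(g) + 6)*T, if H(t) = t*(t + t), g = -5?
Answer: -504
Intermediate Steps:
H(t) = 2*t² (H(t) = t*(2*t) = 2*t²)
T = -9 (T = -3*3 = -9)
(H(g) + 6)*T = (2*(-5)² + 6)*(-9) = (2*25 + 6)*(-9) = (50 + 6)*(-9) = 56*(-9) = -504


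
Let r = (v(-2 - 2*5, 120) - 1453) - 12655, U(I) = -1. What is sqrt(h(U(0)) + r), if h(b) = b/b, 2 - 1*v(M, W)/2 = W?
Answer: I*sqrt(14343) ≈ 119.76*I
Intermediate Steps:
v(M, W) = 4 - 2*W
h(b) = 1
r = -14344 (r = ((4 - 2*120) - 1453) - 12655 = ((4 - 240) - 1453) - 12655 = (-236 - 1453) - 12655 = -1689 - 12655 = -14344)
sqrt(h(U(0)) + r) = sqrt(1 - 14344) = sqrt(-14343) = I*sqrt(14343)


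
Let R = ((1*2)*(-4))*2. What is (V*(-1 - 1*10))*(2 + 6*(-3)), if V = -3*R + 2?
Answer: 8800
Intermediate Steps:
R = -16 (R = (2*(-4))*2 = -8*2 = -16)
V = 50 (V = -3*(-16) + 2 = 48 + 2 = 50)
(V*(-1 - 1*10))*(2 + 6*(-3)) = (50*(-1 - 1*10))*(2 + 6*(-3)) = (50*(-1 - 10))*(2 - 18) = (50*(-11))*(-16) = -550*(-16) = 8800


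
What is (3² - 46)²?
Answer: 1369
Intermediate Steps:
(3² - 46)² = (9 - 46)² = (-37)² = 1369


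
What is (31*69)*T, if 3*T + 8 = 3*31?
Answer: 60605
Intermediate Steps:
T = 85/3 (T = -8/3 + (3*31)/3 = -8/3 + (1/3)*93 = -8/3 + 31 = 85/3 ≈ 28.333)
(31*69)*T = (31*69)*(85/3) = 2139*(85/3) = 60605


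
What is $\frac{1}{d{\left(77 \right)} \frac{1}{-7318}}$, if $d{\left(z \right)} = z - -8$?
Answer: $- \frac{7318}{85} \approx -86.094$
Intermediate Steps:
$d{\left(z \right)} = 8 + z$ ($d{\left(z \right)} = z + \left(-8 + 16\right) = z + 8 = 8 + z$)
$\frac{1}{d{\left(77 \right)} \frac{1}{-7318}} = \frac{1}{\left(8 + 77\right) \frac{1}{-7318}} = \frac{1}{85 \left(- \frac{1}{7318}\right)} = \frac{1}{- \frac{85}{7318}} = - \frac{7318}{85}$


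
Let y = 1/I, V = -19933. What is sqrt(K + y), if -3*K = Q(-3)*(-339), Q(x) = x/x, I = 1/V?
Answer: 2*I*sqrt(4955) ≈ 140.78*I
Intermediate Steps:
I = -1/19933 (I = 1/(-19933) = -1/19933 ≈ -5.0168e-5)
Q(x) = 1
K = 113 (K = -(-339)/3 = -1/3*(-339) = 113)
y = -19933 (y = 1/(-1/19933) = -19933)
sqrt(K + y) = sqrt(113 - 19933) = sqrt(-19820) = 2*I*sqrt(4955)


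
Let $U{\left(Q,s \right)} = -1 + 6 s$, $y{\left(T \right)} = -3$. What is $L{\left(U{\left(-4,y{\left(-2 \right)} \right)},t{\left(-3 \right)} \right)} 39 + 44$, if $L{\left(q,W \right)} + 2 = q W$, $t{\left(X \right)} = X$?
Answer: $2189$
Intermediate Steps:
$L{\left(q,W \right)} = -2 + W q$ ($L{\left(q,W \right)} = -2 + q W = -2 + W q$)
$L{\left(U{\left(-4,y{\left(-2 \right)} \right)},t{\left(-3 \right)} \right)} 39 + 44 = \left(-2 - 3 \left(-1 + 6 \left(-3\right)\right)\right) 39 + 44 = \left(-2 - 3 \left(-1 - 18\right)\right) 39 + 44 = \left(-2 - -57\right) 39 + 44 = \left(-2 + 57\right) 39 + 44 = 55 \cdot 39 + 44 = 2145 + 44 = 2189$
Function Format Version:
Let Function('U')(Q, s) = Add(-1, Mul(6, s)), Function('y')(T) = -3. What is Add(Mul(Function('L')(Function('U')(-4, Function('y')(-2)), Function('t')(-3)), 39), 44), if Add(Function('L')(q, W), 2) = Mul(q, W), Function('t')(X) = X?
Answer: 2189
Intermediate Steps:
Function('L')(q, W) = Add(-2, Mul(W, q)) (Function('L')(q, W) = Add(-2, Mul(q, W)) = Add(-2, Mul(W, q)))
Add(Mul(Function('L')(Function('U')(-4, Function('y')(-2)), Function('t')(-3)), 39), 44) = Add(Mul(Add(-2, Mul(-3, Add(-1, Mul(6, -3)))), 39), 44) = Add(Mul(Add(-2, Mul(-3, Add(-1, -18))), 39), 44) = Add(Mul(Add(-2, Mul(-3, -19)), 39), 44) = Add(Mul(Add(-2, 57), 39), 44) = Add(Mul(55, 39), 44) = Add(2145, 44) = 2189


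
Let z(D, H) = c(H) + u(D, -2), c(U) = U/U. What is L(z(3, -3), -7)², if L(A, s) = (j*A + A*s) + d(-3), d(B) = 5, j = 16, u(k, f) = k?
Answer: 1681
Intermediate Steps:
c(U) = 1
z(D, H) = 1 + D
L(A, s) = 5 + 16*A + A*s (L(A, s) = (16*A + A*s) + 5 = 5 + 16*A + A*s)
L(z(3, -3), -7)² = (5 + 16*(1 + 3) + (1 + 3)*(-7))² = (5 + 16*4 + 4*(-7))² = (5 + 64 - 28)² = 41² = 1681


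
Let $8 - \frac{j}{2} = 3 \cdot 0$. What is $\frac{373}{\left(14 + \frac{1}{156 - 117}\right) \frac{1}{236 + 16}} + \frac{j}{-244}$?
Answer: $\frac{223614296}{33367} \approx 6701.7$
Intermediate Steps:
$j = 16$ ($j = 16 - 2 \cdot 3 \cdot 0 = 16 - 0 = 16 + 0 = 16$)
$\frac{373}{\left(14 + \frac{1}{156 - 117}\right) \frac{1}{236 + 16}} + \frac{j}{-244} = \frac{373}{\left(14 + \frac{1}{156 - 117}\right) \frac{1}{236 + 16}} + \frac{16}{-244} = \frac{373}{\left(14 + \frac{1}{39}\right) \frac{1}{252}} + 16 \left(- \frac{1}{244}\right) = \frac{373}{\left(14 + \frac{1}{39}\right) \frac{1}{252}} - \frac{4}{61} = \frac{373}{\frac{547}{39} \cdot \frac{1}{252}} - \frac{4}{61} = \frac{373}{\frac{547}{9828}} - \frac{4}{61} = 373 \cdot \frac{9828}{547} - \frac{4}{61} = \frac{3665844}{547} - \frac{4}{61} = \frac{223614296}{33367}$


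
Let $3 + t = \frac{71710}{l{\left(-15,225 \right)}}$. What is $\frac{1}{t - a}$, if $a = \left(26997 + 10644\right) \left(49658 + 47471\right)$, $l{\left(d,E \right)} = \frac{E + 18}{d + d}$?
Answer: $- \frac{81}{296139365152} \approx -2.7352 \cdot 10^{-10}$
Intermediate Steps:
$l{\left(d,E \right)} = \frac{18 + E}{2 d}$
$a = 3656032689$ ($a = 37641 \cdot 97129 = 3656032689$)
$t = - \frac{717343}{81}$ ($t = -3 + \frac{71710}{\frac{1}{2} \frac{1}{-15} \left(18 + 225\right)} = -3 + \frac{71710}{\frac{1}{2} \left(- \frac{1}{15}\right) 243} = -3 + \frac{71710}{- \frac{81}{10}} = -3 + 71710 \left(- \frac{10}{81}\right) = -3 - \frac{717100}{81} = - \frac{717343}{81} \approx -8856.1$)
$\frac{1}{t - a} = \frac{1}{- \frac{717343}{81} - 3656032689} = \frac{1}{- \frac{296139365152}{81}} = - \frac{81}{296139365152}$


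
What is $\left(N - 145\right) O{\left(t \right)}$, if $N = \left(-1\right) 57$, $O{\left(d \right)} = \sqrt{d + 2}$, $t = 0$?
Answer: $- 202 \sqrt{2} \approx -285.67$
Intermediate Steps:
$O{\left(d \right)} = \sqrt{2 + d}$
$N = -57$
$\left(N - 145\right) O{\left(t \right)} = \left(-57 - 145\right) \sqrt{2 + 0} = - 202 \sqrt{2}$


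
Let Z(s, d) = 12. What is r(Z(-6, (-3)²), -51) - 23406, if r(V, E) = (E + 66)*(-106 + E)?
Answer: -25761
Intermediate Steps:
r(V, E) = (-106 + E)*(66 + E) (r(V, E) = (66 + E)*(-106 + E) = (-106 + E)*(66 + E))
r(Z(-6, (-3)²), -51) - 23406 = (-6996 + (-51)² - 40*(-51)) - 23406 = (-6996 + 2601 + 2040) - 23406 = -2355 - 23406 = -25761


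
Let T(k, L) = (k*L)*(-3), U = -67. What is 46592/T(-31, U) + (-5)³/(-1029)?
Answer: -5240477/712411 ≈ -7.3560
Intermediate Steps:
T(k, L) = -3*L*k (T(k, L) = (L*k)*(-3) = -3*L*k)
46592/T(-31, U) + (-5)³/(-1029) = 46592/((-3*(-67)*(-31))) + (-5)³/(-1029) = 46592/(-6231) - 125*(-1/1029) = 46592*(-1/6231) + 125/1029 = -46592/6231 + 125/1029 = -5240477/712411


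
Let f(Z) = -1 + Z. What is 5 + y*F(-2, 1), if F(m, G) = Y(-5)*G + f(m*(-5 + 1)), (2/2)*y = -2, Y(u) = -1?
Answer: -7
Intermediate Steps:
y = -2
F(m, G) = -1 - G - 4*m (F(m, G) = -G + (-1 + m*(-5 + 1)) = -G + (-1 + m*(-4)) = -G + (-1 - 4*m) = -1 - G - 4*m)
5 + y*F(-2, 1) = 5 - 2*(-1 - 1*1 - 4*(-2)) = 5 - 2*(-1 - 1 + 8) = 5 - 2*6 = 5 - 12 = -7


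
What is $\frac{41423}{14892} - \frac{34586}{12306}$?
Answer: $- \frac{883879}{30543492} \approx -0.028938$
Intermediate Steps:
$\frac{41423}{14892} - \frac{34586}{12306} = 41423 \cdot \frac{1}{14892} - \frac{17293}{6153} = \frac{41423}{14892} - \frac{17293}{6153} = - \frac{883879}{30543492}$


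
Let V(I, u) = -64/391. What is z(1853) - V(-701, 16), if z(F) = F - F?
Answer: 64/391 ≈ 0.16368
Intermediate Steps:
V(I, u) = -64/391 (V(I, u) = -64*1/391 = -64/391)
z(F) = 0
z(1853) - V(-701, 16) = 0 - 1*(-64/391) = 0 + 64/391 = 64/391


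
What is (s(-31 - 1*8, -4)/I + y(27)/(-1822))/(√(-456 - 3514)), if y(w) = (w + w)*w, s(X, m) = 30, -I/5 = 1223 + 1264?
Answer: 606163*I*√3970/2998219430 ≈ 0.012739*I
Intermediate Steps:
I = -12435 (I = -5*(1223 + 1264) = -5*2487 = -12435)
y(w) = 2*w² (y(w) = (2*w)*w = 2*w²)
(s(-31 - 1*8, -4)/I + y(27)/(-1822))/(√(-456 - 3514)) = (30/(-12435) + (2*27²)/(-1822))/(√(-456 - 3514)) = (30*(-1/12435) + (2*729)*(-1/1822))/(√(-3970)) = (-2/829 + 1458*(-1/1822))/((I*√3970)) = (-2/829 - 729/911)*(-I*√3970/3970) = -(-606163)*I*√3970/2998219430 = 606163*I*√3970/2998219430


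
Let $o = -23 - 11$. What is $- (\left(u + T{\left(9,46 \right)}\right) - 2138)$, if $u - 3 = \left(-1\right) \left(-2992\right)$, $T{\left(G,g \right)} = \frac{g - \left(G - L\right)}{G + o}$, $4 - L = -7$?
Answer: $- \frac{21377}{25} \approx -855.08$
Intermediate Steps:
$L = 11$ ($L = 4 - -7 = 4 + 7 = 11$)
$o = -34$ ($o = -23 - 11 = -34$)
$T{\left(G,g \right)} = \frac{11 + g - G}{-34 + G}$ ($T{\left(G,g \right)} = \frac{g - \left(-11 + G\right)}{G - 34} = \frac{11 + g - G}{-34 + G}$)
$u = 2995$ ($u = 3 - -2992 = 3 + 2992 = 2995$)
$- (\left(u + T{\left(9,46 \right)}\right) - 2138) = - (\left(2995 + \frac{11 + 46 - 9}{-34 + 9}\right) - 2138) = - (\left(2995 + \frac{11 + 46 - 9}{-25}\right) - 2138) = - (\left(2995 - \frac{48}{25}\right) - 2138) = - (\frac{74827}{25} - 2138) = \left(-1\right) \frac{21377}{25} = - \frac{21377}{25}$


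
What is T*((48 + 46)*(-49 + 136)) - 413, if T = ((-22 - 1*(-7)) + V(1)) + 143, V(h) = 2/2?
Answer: 1054549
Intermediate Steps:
V(h) = 1 (V(h) = 2*(½) = 1)
T = 129 (T = ((-22 - 1*(-7)) + 1) + 143 = ((-22 + 7) + 1) + 143 = (-15 + 1) + 143 = -14 + 143 = 129)
T*((48 + 46)*(-49 + 136)) - 413 = 129*((48 + 46)*(-49 + 136)) - 413 = 129*(94*87) - 413 = 129*8178 - 413 = 1054962 - 413 = 1054549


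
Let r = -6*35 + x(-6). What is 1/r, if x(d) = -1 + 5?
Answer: -1/206 ≈ -0.0048544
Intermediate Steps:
x(d) = 4
r = -206 (r = -6*35 + 4 = -210 + 4 = -206)
1/r = 1/(-206) = -1/206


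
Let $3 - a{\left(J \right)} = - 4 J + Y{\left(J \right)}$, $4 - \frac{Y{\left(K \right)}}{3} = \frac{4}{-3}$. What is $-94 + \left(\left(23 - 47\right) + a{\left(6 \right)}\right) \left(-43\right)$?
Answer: $465$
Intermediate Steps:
$Y{\left(K \right)} = 16$ ($Y{\left(K \right)} = 12 - 3 \frac{4}{-3} = 12 - 3 \cdot 4 \left(- \frac{1}{3}\right) = 12 - -4 = 12 + 4 = 16$)
$a{\left(J \right)} = -13 + 4 J$ ($a{\left(J \right)} = 3 - \left(- 4 J + 16\right) = 3 - \left(16 - 4 J\right) = 3 + \left(-16 + 4 J\right) = -13 + 4 J$)
$-94 + \left(\left(23 - 47\right) + a{\left(6 \right)}\right) \left(-43\right) = -94 + \left(\left(23 - 47\right) + \left(-13 + 4 \cdot 6\right)\right) \left(-43\right) = -94 + \left(-24 + \left(-13 + 24\right)\right) \left(-43\right) = -94 + \left(-24 + 11\right) \left(-43\right) = -94 - -559 = -94 + 559 = 465$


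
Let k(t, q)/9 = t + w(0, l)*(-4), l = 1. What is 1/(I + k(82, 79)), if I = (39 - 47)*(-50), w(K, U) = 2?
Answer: 1/1066 ≈ 0.00093809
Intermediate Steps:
k(t, q) = -72 + 9*t (k(t, q) = 9*(t + 2*(-4)) = 9*(t - 8) = 9*(-8 + t) = -72 + 9*t)
I = 400 (I = -8*(-50) = 400)
1/(I + k(82, 79)) = 1/(400 + (-72 + 9*82)) = 1/(400 + (-72 + 738)) = 1/(400 + 666) = 1/1066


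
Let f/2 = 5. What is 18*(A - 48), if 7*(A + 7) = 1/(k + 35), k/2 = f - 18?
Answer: -131652/133 ≈ -989.86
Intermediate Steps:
f = 10 (f = 2*5 = 10)
k = -16 (k = 2*(10 - 18) = 2*(-8) = -16)
A = -930/133 (A = -7 + 1/(7*(-16 + 35)) = -7 + (1/7)/19 = -7 + (1/7)*(1/19) = -7 + 1/133 = -930/133 ≈ -6.9925)
18*(A - 48) = 18*(-930/133 - 48) = 18*(-7314/133) = -131652/133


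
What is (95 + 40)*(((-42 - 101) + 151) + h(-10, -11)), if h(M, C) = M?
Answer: -270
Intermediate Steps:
(95 + 40)*(((-42 - 101) + 151) + h(-10, -11)) = (95 + 40)*(((-42 - 101) + 151) - 10) = 135*((-143 + 151) - 10) = 135*(8 - 10) = 135*(-2) = -270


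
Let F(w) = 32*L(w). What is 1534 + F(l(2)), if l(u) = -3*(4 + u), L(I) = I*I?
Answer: 11902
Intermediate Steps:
L(I) = I²
l(u) = -12 - 3*u
F(w) = 32*w²
1534 + F(l(2)) = 1534 + 32*(-12 - 3*2)² = 1534 + 32*(-12 - 6)² = 1534 + 32*(-18)² = 1534 + 32*324 = 1534 + 10368 = 11902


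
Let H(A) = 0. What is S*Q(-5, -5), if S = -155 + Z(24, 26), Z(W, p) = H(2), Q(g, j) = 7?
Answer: -1085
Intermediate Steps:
Z(W, p) = 0
S = -155 (S = -155 + 0 = -155)
S*Q(-5, -5) = -155*7 = -1085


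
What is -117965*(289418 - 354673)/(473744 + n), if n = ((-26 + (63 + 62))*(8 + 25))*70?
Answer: 7697806075/702434 ≈ 10959.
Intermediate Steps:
n = 228690 (n = ((-26 + 125)*33)*70 = (99*33)*70 = 3267*70 = 228690)
-117965*(289418 - 354673)/(473744 + n) = -117965*(289418 - 354673)/(473744 + 228690) = -117965/(702434/(-65255)) = -117965/(702434*(-1/65255)) = -117965/(-702434/65255) = -117965*(-65255/702434) = 7697806075/702434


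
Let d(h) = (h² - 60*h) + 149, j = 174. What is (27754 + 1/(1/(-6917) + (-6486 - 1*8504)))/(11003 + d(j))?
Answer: 2877696546657/3213016531028 ≈ 0.89564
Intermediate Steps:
d(h) = 149 + h² - 60*h
(27754 + 1/(1/(-6917) + (-6486 - 1*8504)))/(11003 + d(j)) = (27754 + 1/(1/(-6917) + (-6486 - 1*8504)))/(11003 + (149 + 174² - 60*174)) = (27754 + 1/(-1/6917 + (-6486 - 8504)))/(11003 + (149 + 30276 - 10440)) = (27754 + 1/(-1/6917 - 14990))/(11003 + 19985) = (27754 + 1/(-103685831/6917))/30988 = (27754 - 6917/103685831)*(1/30988) = (2877696546657/103685831)*(1/30988) = 2877696546657/3213016531028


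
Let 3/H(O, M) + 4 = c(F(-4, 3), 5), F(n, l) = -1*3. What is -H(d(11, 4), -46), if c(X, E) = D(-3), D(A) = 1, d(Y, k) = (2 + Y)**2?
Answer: 1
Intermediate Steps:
F(n, l) = -3
c(X, E) = 1
H(O, M) = -1 (H(O, M) = 3/(-4 + 1) = 3/(-3) = 3*(-1/3) = -1)
-H(d(11, 4), -46) = -1*(-1) = 1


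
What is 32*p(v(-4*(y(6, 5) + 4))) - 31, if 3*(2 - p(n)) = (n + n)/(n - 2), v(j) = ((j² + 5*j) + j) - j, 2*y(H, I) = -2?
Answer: 457/41 ≈ 11.146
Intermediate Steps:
y(H, I) = -1 (y(H, I) = (½)*(-2) = -1)
v(j) = j² + 5*j (v(j) = (j² + 6*j) - j = j² + 5*j)
p(n) = 2 - 2*n/(3*(-2 + n)) (p(n) = 2 - (n + n)/(3*(n - 2)) = 2 - 2*n/(3*(-2 + n)))
32*p(v(-4*(y(6, 5) + 4))) - 31 = 32*(4*(-3 + (-4*(-1 + 4))*(5 - 4*(-1 + 4)))/(3*(-2 + (-4*(-1 + 4))*(5 - 4*(-1 + 4))))) - 31 = 32*(4*(-3 + (-4*3)*(5 - 4*3))/(3*(-2 + (-4*3)*(5 - 4*3)))) - 31 = 32*(4*(-3 - 12*(5 - 12))/(3*(-2 - 12*(5 - 12)))) - 31 = 32*(4*(-3 - 12*(-7))/(3*(-2 - 12*(-7)))) - 31 = 32*(4*(-3 + 84)/(3*(-2 + 84))) - 31 = 32*((4/3)*81/82) - 31 = 32*((4/3)*(1/82)*81) - 31 = 32*(54/41) - 31 = 1728/41 - 31 = 457/41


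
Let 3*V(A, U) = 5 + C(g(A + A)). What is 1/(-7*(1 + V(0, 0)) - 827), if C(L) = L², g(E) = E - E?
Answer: -3/2537 ≈ -0.0011825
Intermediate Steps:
g(E) = 0
V(A, U) = 5/3 (V(A, U) = (5 + 0²)/3 = (5 + 0)/3 = (⅓)*5 = 5/3)
1/(-7*(1 + V(0, 0)) - 827) = 1/(-7*(1 + 5/3) - 827) = 1/(-7*8/3 - 827) = 1/(-56/3 - 827) = 1/(-2537/3) = -3/2537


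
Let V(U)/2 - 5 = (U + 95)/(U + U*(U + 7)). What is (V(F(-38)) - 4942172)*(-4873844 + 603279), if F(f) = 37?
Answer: 2342746395667886/111 ≈ 2.1106e+13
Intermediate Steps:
V(U) = 10 + 2*(95 + U)/(U + U*(7 + U)) (V(U) = 10 + 2*((U + 95)/(U + U*(U + 7))) = 10 + 2*((95 + U)/(U + U*(7 + U))) = 10 + 2*(95 + U)/(U + U*(7 + U)))
(V(F(-38)) - 4942172)*(-4873844 + 603279) = (2*(95 + 5*37² + 41*37)/(37*(8 + 37)) - 4942172)*(-4873844 + 603279) = (2*(1/37)*(95 + 5*1369 + 1517)/45 - 4942172)*(-4270565) = (2*(1/37)*(1/45)*(95 + 6845 + 1517) - 4942172)*(-4270565) = (2*(1/37)*(1/45)*8457 - 4942172)*(-4270565) = (5638/555 - 4942172)*(-4270565) = -2742899822/555*(-4270565) = 2342746395667886/111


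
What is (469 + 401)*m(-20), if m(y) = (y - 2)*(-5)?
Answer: 95700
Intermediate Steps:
m(y) = 10 - 5*y (m(y) = (-2 + y)*(-5) = 10 - 5*y)
(469 + 401)*m(-20) = (469 + 401)*(10 - 5*(-20)) = 870*(10 + 100) = 870*110 = 95700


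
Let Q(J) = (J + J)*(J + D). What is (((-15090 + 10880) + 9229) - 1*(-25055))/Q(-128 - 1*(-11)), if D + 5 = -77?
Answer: 15037/23283 ≈ 0.64584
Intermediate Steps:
D = -82 (D = -5 - 77 = -82)
Q(J) = 2*J*(-82 + J) (Q(J) = (J + J)*(J - 82) = (2*J)*(-82 + J) = 2*J*(-82 + J))
(((-15090 + 10880) + 9229) - 1*(-25055))/Q(-128 - 1*(-11)) = (((-15090 + 10880) + 9229) - 1*(-25055))/((2*(-128 - 1*(-11))*(-82 + (-128 - 1*(-11))))) = ((-4210 + 9229) + 25055)/((2*(-128 + 11)*(-82 + (-128 + 11)))) = (5019 + 25055)/((2*(-117)*(-82 - 117))) = 30074/((2*(-117)*(-199))) = 30074/46566 = 30074*(1/46566) = 15037/23283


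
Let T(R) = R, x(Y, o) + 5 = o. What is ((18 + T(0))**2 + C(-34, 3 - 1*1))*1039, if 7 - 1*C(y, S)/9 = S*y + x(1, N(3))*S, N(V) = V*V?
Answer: 963153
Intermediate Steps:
N(V) = V**2
x(Y, o) = -5 + o
C(y, S) = 63 - 36*S - 9*S*y (C(y, S) = 63 - 9*(S*y + (-5 + 3**2)*S) = 63 - 9*(S*y + (-5 + 9)*S) = 63 - 9*(S*y + 4*S) = 63 - 9*(4*S + S*y) = 63 + (-36*S - 9*S*y) = 63 - 36*S - 9*S*y)
((18 + T(0))**2 + C(-34, 3 - 1*1))*1039 = ((18 + 0)**2 + (63 - 36*(3 - 1*1) - 9*(3 - 1*1)*(-34)))*1039 = (18**2 + (63 - 36*(3 - 1) - 9*(3 - 1)*(-34)))*1039 = (324 + (63 - 36*2 - 9*2*(-34)))*1039 = (324 + (63 - 72 + 612))*1039 = (324 + 603)*1039 = 927*1039 = 963153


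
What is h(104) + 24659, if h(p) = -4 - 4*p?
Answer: 24239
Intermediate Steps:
h(104) + 24659 = (-4 - 4*104) + 24659 = (-4 - 416) + 24659 = -420 + 24659 = 24239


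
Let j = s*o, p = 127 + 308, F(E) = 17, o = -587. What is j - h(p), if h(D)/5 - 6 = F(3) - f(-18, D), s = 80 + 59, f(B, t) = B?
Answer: -81798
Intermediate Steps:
s = 139
p = 435
j = -81593 (j = 139*(-587) = -81593)
h(D) = 205 (h(D) = 30 + 5*(17 - 1*(-18)) = 30 + 5*(17 + 18) = 30 + 5*35 = 30 + 175 = 205)
j - h(p) = -81593 - 1*205 = -81593 - 205 = -81798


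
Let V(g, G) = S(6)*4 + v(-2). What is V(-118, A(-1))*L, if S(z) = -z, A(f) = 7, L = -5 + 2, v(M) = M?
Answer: 78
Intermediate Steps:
L = -3
V(g, G) = -26 (V(g, G) = -1*6*4 - 2 = -6*4 - 2 = -24 - 2 = -26)
V(-118, A(-1))*L = -26*(-3) = 78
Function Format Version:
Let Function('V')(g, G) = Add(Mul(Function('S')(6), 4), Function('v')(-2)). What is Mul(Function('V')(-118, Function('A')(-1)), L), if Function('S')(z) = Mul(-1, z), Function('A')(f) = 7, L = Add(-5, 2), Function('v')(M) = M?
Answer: 78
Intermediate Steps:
L = -3
Function('V')(g, G) = -26 (Function('V')(g, G) = Add(Mul(Mul(-1, 6), 4), -2) = Add(Mul(-6, 4), -2) = Add(-24, -2) = -26)
Mul(Function('V')(-118, Function('A')(-1)), L) = Mul(-26, -3) = 78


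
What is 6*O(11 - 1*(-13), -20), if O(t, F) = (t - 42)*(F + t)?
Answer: -432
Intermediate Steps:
O(t, F) = (-42 + t)*(F + t)
6*O(11 - 1*(-13), -20) = 6*((11 - 1*(-13))² - 42*(-20) - 42*(11 - 1*(-13)) - 20*(11 - 1*(-13))) = 6*((11 + 13)² + 840 - 42*(11 + 13) - 20*(11 + 13)) = 6*(24² + 840 - 42*24 - 20*24) = 6*(576 + 840 - 1008 - 480) = 6*(-72) = -432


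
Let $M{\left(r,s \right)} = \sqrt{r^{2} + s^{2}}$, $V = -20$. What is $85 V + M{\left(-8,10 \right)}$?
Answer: $-1700 + 2 \sqrt{41} \approx -1687.2$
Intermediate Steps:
$85 V + M{\left(-8,10 \right)} = 85 \left(-20\right) + \sqrt{\left(-8\right)^{2} + 10^{2}} = -1700 + \sqrt{64 + 100} = -1700 + \sqrt{164} = -1700 + 2 \sqrt{41}$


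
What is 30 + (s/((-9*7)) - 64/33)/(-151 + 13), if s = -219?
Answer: 955985/31878 ≈ 29.989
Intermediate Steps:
30 + (s/((-9*7)) - 64/33)/(-151 + 13) = 30 + (-219/((-9*7)) - 64/33)/(-151 + 13) = 30 + (-219/(-63) - 64*1/33)/(-138) = 30 + (-219*(-1/63) - 64/33)*(-1/138) = 30 + (73/21 - 64/33)*(-1/138) = 30 + (355/231)*(-1/138) = 30 - 355/31878 = 955985/31878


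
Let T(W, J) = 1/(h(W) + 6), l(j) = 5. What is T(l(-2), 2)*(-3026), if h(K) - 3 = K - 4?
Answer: -1513/5 ≈ -302.60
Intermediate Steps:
h(K) = -1 + K (h(K) = 3 + (K - 4) = 3 + (-4 + K) = -1 + K)
T(W, J) = 1/(5 + W) (T(W, J) = 1/((-1 + W) + 6) = 1/(5 + W))
T(l(-2), 2)*(-3026) = -3026/(5 + 5) = -3026/10 = (1/10)*(-3026) = -1513/5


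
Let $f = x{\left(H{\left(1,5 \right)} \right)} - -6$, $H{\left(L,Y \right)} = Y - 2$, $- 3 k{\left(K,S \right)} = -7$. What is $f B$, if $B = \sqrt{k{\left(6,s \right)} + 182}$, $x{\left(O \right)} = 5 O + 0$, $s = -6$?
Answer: $7 \sqrt{1659} \approx 285.12$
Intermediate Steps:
$k{\left(K,S \right)} = \frac{7}{3}$ ($k{\left(K,S \right)} = \left(- \frac{1}{3}\right) \left(-7\right) = \frac{7}{3}$)
$H{\left(L,Y \right)} = -2 + Y$
$x{\left(O \right)} = 5 O$
$B = \frac{\sqrt{1659}}{3}$ ($B = \sqrt{\frac{7}{3} + 182} = \sqrt{\frac{553}{3}} = \frac{\sqrt{1659}}{3} \approx 13.577$)
$f = 21$ ($f = 5 \left(-2 + 5\right) - -6 = 5 \cdot 3 + 6 = 15 + 6 = 21$)
$f B = 21 \frac{\sqrt{1659}}{3} = 7 \sqrt{1659}$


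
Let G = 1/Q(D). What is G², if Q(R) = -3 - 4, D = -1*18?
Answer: 1/49 ≈ 0.020408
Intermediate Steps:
D = -18
Q(R) = -7
G = -⅐ (G = 1/(-7) = -⅐ ≈ -0.14286)
G² = (-⅐)² = 1/49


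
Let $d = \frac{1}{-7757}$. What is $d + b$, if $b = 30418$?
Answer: $\frac{235952425}{7757} \approx 30418.0$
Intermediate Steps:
$d = - \frac{1}{7757} \approx -0.00012892$
$d + b = - \frac{1}{7757} + 30418 = \frac{235952425}{7757}$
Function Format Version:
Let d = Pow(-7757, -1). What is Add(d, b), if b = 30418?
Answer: Rational(235952425, 7757) ≈ 30418.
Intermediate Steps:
d = Rational(-1, 7757) ≈ -0.00012892
Add(d, b) = Add(Rational(-1, 7757), 30418) = Rational(235952425, 7757)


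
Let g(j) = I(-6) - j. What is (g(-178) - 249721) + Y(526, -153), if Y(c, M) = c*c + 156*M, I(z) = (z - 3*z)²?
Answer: 3409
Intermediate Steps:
I(z) = 4*z² (I(z) = (-2*z)² = 4*z²)
g(j) = 144 - j (g(j) = 4*(-6)² - j = 4*36 - j = 144 - j)
Y(c, M) = c² + 156*M
(g(-178) - 249721) + Y(526, -153) = ((144 - 1*(-178)) - 249721) + (526² + 156*(-153)) = ((144 + 178) - 249721) + (276676 - 23868) = (322 - 249721) + 252808 = -249399 + 252808 = 3409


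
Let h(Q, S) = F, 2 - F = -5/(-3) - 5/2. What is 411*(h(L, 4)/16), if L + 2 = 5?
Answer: 2329/32 ≈ 72.781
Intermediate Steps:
L = 3 (L = -2 + 5 = 3)
F = 17/6 (F = 2 - (-5/(-3) - 5/2) = 2 - (-5*(-⅓) - 5*½) = 2 - (5/3 - 5/2) = 2 - 1*(-⅚) = 2 + ⅚ = 17/6 ≈ 2.8333)
h(Q, S) = 17/6
411*(h(L, 4)/16) = 411*((17/6)/16) = 411*((17/6)*(1/16)) = 411*(17/96) = 2329/32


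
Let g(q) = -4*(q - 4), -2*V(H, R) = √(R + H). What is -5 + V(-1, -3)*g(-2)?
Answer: -5 - 24*I ≈ -5.0 - 24.0*I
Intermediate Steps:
V(H, R) = -√(H + R)/2 (V(H, R) = -√(R + H)/2 = -√(H + R)/2)
g(q) = 16 - 4*q (g(q) = -4*(-4 + q) = 16 - 4*q)
-5 + V(-1, -3)*g(-2) = -5 + (-√(-1 - 3)/2)*(16 - 4*(-2)) = -5 + (-I)*(16 + 8) = -5 - I*24 = -5 - 24*I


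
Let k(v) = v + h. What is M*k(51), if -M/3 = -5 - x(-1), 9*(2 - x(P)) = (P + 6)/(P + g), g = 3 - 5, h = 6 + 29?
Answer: 16684/9 ≈ 1853.8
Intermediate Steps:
h = 35
g = -2
x(P) = 2 - (6 + P)/(9*(-2 + P)) (x(P) = 2 - (P + 6)/(9*(P - 2)) = 2 - (6 + P)/(9*(-2 + P)))
k(v) = 35 + v (k(v) = v + 35 = 35 + v)
M = 194/9 (M = -3*(-5 - (-42 + 17*(-1))/(9*(-2 - 1))) = -3*(-5 - (-42 - 17)/(9*(-3))) = -3*(-5 - (-1)*(-59)/(9*3)) = -3*(-5 - 1*59/27) = -3*(-5 - 59/27) = -3*(-194/27) = 194/9 ≈ 21.556)
M*k(51) = 194*(35 + 51)/9 = (194/9)*86 = 16684/9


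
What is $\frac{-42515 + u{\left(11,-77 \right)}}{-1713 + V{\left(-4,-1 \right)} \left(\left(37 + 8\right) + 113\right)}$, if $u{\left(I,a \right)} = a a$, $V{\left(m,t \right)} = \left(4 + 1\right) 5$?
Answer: $- \frac{36586}{2237} \approx -16.355$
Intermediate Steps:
$V{\left(m,t \right)} = 25$ ($V{\left(m,t \right)} = 5 \cdot 5 = 25$)
$u{\left(I,a \right)} = a^{2}$
$\frac{-42515 + u{\left(11,-77 \right)}}{-1713 + V{\left(-4,-1 \right)} \left(\left(37 + 8\right) + 113\right)} = \frac{-42515 + \left(-77\right)^{2}}{-1713 + 25 \left(\left(37 + 8\right) + 113\right)} = \frac{-42515 + 5929}{-1713 + 25 \left(45 + 113\right)} = - \frac{36586}{-1713 + 25 \cdot 158} = - \frac{36586}{-1713 + 3950} = - \frac{36586}{2237}$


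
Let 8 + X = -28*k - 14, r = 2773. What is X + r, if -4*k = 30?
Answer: 2961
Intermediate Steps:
k = -15/2 (k = -¼*30 = -15/2 ≈ -7.5000)
X = 188 (X = -8 + (-28*(-15/2) - 14) = -8 + (210 - 14) = -8 + 196 = 188)
X + r = 188 + 2773 = 2961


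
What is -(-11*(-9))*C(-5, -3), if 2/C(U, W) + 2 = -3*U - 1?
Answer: -33/2 ≈ -16.500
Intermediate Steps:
C(U, W) = 2/(-3 - 3*U) (C(U, W) = 2/(-2 + (-3*U - 1)) = 2/(-2 + (-1 - 3*U)) = 2/(-3 - 3*U))
-(-11*(-9))*C(-5, -3) = -(-11*(-9))*(-2/(3 + 3*(-5))) = -99*(-2/(3 - 15)) = -99*(-2/(-12)) = -99*(-2*(-1/12)) = -99/6 = -1*33/2 = -33/2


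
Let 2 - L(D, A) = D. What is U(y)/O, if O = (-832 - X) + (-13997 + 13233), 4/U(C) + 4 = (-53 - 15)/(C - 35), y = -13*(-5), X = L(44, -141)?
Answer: 5/12173 ≈ 0.00041074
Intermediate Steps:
L(D, A) = 2 - D
X = -42 (X = 2 - 1*44 = 2 - 44 = -42)
y = 65
U(C) = 4/(-4 - 68/(-35 + C)) (U(C) = 4/(-4 + (-53 - 15)/(C - 35)) = 4/(-4 - 68/(-35 + C)))
O = -1554 (O = (-832 - 1*(-42)) + (-13997 + 13233) = (-832 + 42) - 764 = -790 - 764 = -1554)
U(y)/O = ((35 - 1*65)/(-18 + 65))/(-1554) = ((35 - 65)/47)*(-1/1554) = ((1/47)*(-30))*(-1/1554) = -30/47*(-1/1554) = 5/12173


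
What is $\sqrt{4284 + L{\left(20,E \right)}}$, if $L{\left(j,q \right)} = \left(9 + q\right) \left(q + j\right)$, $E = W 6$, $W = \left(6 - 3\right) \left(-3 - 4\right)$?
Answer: $9 \sqrt{206} \approx 129.17$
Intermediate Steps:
$W = -21$ ($W = 3 \left(-7\right) = -21$)
$E = -126$ ($E = \left(-21\right) 6 = -126$)
$L{\left(j,q \right)} = \left(9 + q\right) \left(j + q\right)$
$\sqrt{4284 + L{\left(20,E \right)}} = \sqrt{4284 + \left(\left(-126\right)^{2} + 9 \cdot 20 + 9 \left(-126\right) + 20 \left(-126\right)\right)} = \sqrt{4284 + \left(15876 + 180 - 1134 - 2520\right)} = \sqrt{4284 + 12402} = \sqrt{16686} = 9 \sqrt{206}$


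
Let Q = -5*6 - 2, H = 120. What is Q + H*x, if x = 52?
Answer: 6208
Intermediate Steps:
Q = -32 (Q = -30 - 2 = -32)
Q + H*x = -32 + 120*52 = -32 + 6240 = 6208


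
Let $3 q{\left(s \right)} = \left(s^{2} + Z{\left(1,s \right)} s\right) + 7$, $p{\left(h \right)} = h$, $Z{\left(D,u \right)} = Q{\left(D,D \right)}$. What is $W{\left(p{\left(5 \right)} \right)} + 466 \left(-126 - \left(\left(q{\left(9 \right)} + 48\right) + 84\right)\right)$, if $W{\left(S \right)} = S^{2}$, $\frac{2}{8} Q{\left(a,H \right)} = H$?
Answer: $- \frac{418393}{3} \approx -1.3946 \cdot 10^{5}$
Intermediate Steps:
$Q{\left(a,H \right)} = 4 H$
$Z{\left(D,u \right)} = 4 D$
$q{\left(s \right)} = \frac{7}{3} + \frac{s^{2}}{3} + \frac{4 s}{3}$ ($q{\left(s \right)} = \frac{\left(s^{2} + 4 \cdot 1 s\right) + 7}{3} = \frac{\left(s^{2} + 4 s\right) + 7}{3} = \frac{7 + s^{2} + 4 s}{3} = \frac{7}{3} + \frac{s^{2}}{3} + \frac{4 s}{3}$)
$W{\left(p{\left(5 \right)} \right)} + 466 \left(-126 - \left(\left(q{\left(9 \right)} + 48\right) + 84\right)\right) = 5^{2} + 466 \left(-126 - \left(\left(\left(\frac{7}{3} + \frac{9^{2}}{3} + \frac{4}{3} \cdot 9\right) + 48\right) + 84\right)\right) = 25 + 466 \left(-126 - \left(\left(\left(\frac{7}{3} + \frac{1}{3} \cdot 81 + 12\right) + 48\right) + 84\right)\right) = 25 + 466 \left(-126 - \left(\left(\left(\frac{7}{3} + 27 + 12\right) + 48\right) + 84\right)\right) = 25 + 466 \left(-126 - \left(\left(\frac{124}{3} + 48\right) + 84\right)\right) = 25 + 466 \left(-126 - \left(\frac{268}{3} + 84\right)\right) = 25 + 466 \left(-126 - \frac{520}{3}\right) = 25 + 466 \left(- \frac{898}{3}\right) = 25 - \frac{418468}{3} = - \frac{418393}{3}$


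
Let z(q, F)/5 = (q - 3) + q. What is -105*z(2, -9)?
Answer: -525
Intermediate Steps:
z(q, F) = -15 + 10*q (z(q, F) = 5*((q - 3) + q) = 5*((-3 + q) + q) = 5*(-3 + 2*q) = -15 + 10*q)
-105*z(2, -9) = -105*(-15 + 10*2) = -105*(-15 + 20) = -105*5 = -525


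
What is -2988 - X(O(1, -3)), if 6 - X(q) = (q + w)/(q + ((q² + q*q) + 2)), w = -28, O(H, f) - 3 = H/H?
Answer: -56898/19 ≈ -2994.6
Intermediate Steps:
O(H, f) = 4 (O(H, f) = 3 + H/H = 3 + 1 = 4)
X(q) = 6 - (-28 + q)/(2 + q + 2*q²) (X(q) = 6 - (q - 28)/(q + ((q² + q*q) + 2)) = 6 - (-28 + q)/(q + ((q² + q²) + 2)) = 6 - (-28 + q)/(q + (2*q² + 2)) = 6 - (-28 + q)/(q + (2 + 2*q²)) = 6 - (-28 + q)/(2 + q + 2*q²))
-2988 - X(O(1, -3)) = -2988 - (40 + 5*4 + 12*4²)/(2 + 4 + 2*4²) = -2988 - (40 + 20 + 12*16)/(2 + 4 + 2*16) = -2988 - (40 + 20 + 192)/(2 + 4 + 32) = -2988 - 252/38 = -2988 - 1*126/19 = -2988 - 126/19 = -56898/19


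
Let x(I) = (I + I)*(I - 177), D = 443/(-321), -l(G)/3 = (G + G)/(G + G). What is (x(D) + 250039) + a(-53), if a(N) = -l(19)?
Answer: 25815310082/103041 ≈ 2.5053e+5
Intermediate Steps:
l(G) = -3 (l(G) = -3*(G + G)/(G + G) = -3*2*G/(2*G) = -3*2*G*1/(2*G) = -3*1 = -3)
a(N) = 3 (a(N) = -1*(-3) = 3)
D = -443/321 (D = 443*(-1/321) = -443/321 ≈ -1.3801)
x(I) = 2*I*(-177 + I) (x(I) = (2*I)*(-177 + I) = 2*I*(-177 + I))
(x(D) + 250039) + a(-53) = (2*(-443/321)*(-177 - 443/321) + 250039) + 3 = (2*(-443/321)*(-57260/321) + 250039) + 3 = (50732360/103041 + 250039) + 3 = 25815000959/103041 + 3 = 25815310082/103041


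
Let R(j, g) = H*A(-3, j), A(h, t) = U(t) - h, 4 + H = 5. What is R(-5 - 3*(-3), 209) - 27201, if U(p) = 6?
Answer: -27192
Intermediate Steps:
H = 1 (H = -4 + 5 = 1)
A(h, t) = 6 - h
R(j, g) = 9 (R(j, g) = 1*(6 - 1*(-3)) = 1*(6 + 3) = 1*9 = 9)
R(-5 - 3*(-3), 209) - 27201 = 9 - 27201 = -27192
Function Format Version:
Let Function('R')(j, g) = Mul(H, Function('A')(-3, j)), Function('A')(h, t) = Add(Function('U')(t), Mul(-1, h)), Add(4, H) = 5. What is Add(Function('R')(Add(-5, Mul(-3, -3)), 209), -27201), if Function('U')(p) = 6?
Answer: -27192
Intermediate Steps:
H = 1 (H = Add(-4, 5) = 1)
Function('A')(h, t) = Add(6, Mul(-1, h))
Function('R')(j, g) = 9 (Function('R')(j, g) = Mul(1, Add(6, Mul(-1, -3))) = Mul(1, Add(6, 3)) = Mul(1, 9) = 9)
Add(Function('R')(Add(-5, Mul(-3, -3)), 209), -27201) = Add(9, -27201) = -27192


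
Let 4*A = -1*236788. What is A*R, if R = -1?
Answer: 59197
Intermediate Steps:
A = -59197 (A = (-1*236788)/4 = (¼)*(-236788) = -59197)
A*R = -59197*(-1) = 59197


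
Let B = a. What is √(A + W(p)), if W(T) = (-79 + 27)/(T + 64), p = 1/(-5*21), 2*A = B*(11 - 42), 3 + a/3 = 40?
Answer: 3*I*√34537151618/13438 ≈ 41.489*I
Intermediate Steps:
a = 111 (a = -9 + 3*40 = -9 + 120 = 111)
B = 111
A = -3441/2 (A = (111*(11 - 42))/2 = (111*(-31))/2 = (½)*(-3441) = -3441/2 ≈ -1720.5)
p = -1/105 (p = 1/(-105) = -1/105 ≈ -0.0095238)
W(T) = -52/(64 + T)
√(A + W(p)) = √(-3441/2 - 52/(64 - 1/105)) = √(-3441/2 - 52/6719/105) = √(-3441/2 - 52*105/6719) = √(-3441/2 - 5460/6719) = √(-23130999/13438) = 3*I*√34537151618/13438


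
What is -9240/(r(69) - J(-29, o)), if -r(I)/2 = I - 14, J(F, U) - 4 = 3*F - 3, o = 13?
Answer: 385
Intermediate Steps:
J(F, U) = 1 + 3*F (J(F, U) = 4 + (3*F - 3) = 4 + (-3 + 3*F) = 1 + 3*F)
r(I) = 28 - 2*I (r(I) = -2*(I - 14) = -2*(-14 + I) = 28 - 2*I)
-9240/(r(69) - J(-29, o)) = -9240/((28 - 2*69) - (1 + 3*(-29))) = -9240/((28 - 138) - (1 - 87)) = -9240/(-110 - 1*(-86)) = -9240/(-110 + 86) = -9240/(-24) = -9240*(-1/24) = 385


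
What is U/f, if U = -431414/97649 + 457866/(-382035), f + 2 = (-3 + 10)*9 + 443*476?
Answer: -69841801508/2622925719009745 ≈ -2.6627e-5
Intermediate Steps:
f = 210929 (f = -2 + ((-3 + 10)*9 + 443*476) = -2 + (7*9 + 210868) = -2 + (63 + 210868) = -2 + 210931 = 210929)
U = -69841801508/12435111905 (U = -431414*1/97649 + 457866*(-1/382035) = -431414/97649 - 152622/127345 = -69841801508/12435111905 ≈ -5.6165)
U/f = -69841801508/12435111905/210929 = -69841801508/12435111905*1/210929 = -69841801508/2622925719009745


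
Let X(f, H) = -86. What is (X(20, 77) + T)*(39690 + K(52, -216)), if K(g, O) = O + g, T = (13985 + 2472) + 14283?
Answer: 1211630004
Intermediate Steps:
T = 30740 (T = 16457 + 14283 = 30740)
(X(20, 77) + T)*(39690 + K(52, -216)) = (-86 + 30740)*(39690 + (-216 + 52)) = 30654*(39690 - 164) = 30654*39526 = 1211630004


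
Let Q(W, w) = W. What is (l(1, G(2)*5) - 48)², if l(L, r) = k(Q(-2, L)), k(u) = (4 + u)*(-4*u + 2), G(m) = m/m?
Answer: 784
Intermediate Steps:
G(m) = 1
k(u) = (2 - 4*u)*(4 + u) (k(u) = (4 + u)*(2 - 4*u) = (2 - 4*u)*(4 + u))
l(L, r) = 20 (l(L, r) = 8 - 14*(-2) - 4*(-2)² = 8 + 28 - 4*4 = 8 + 28 - 16 = 20)
(l(1, G(2)*5) - 48)² = (20 - 48)² = (-28)² = 784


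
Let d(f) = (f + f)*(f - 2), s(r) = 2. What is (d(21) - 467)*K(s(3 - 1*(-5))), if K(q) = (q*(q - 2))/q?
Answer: 0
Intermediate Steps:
d(f) = 2*f*(-2 + f) (d(f) = (2*f)*(-2 + f) = 2*f*(-2 + f))
K(q) = -2 + q (K(q) = (q*(-2 + q))/q = -2 + q)
(d(21) - 467)*K(s(3 - 1*(-5))) = (2*21*(-2 + 21) - 467)*(-2 + 2) = (2*21*19 - 467)*0 = (798 - 467)*0 = 331*0 = 0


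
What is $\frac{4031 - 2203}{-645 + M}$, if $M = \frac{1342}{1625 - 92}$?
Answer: $- \frac{2802324}{987443} \approx -2.838$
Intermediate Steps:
$M = \frac{1342}{1533}$ ($M = \frac{1342}{1625 - 92} = \frac{1342}{1533} \approx 0.87541$)
$\frac{4031 - 2203}{-645 + M} = \frac{4031 - 2203}{-645 + \frac{1342}{1533}} = \frac{1828}{- \frac{987443}{1533}} = 1828 \left(- \frac{1533}{987443}\right) = - \frac{2802324}{987443}$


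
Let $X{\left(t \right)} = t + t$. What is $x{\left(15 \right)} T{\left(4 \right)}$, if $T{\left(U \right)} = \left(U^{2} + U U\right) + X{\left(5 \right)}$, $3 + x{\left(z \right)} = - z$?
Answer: $-756$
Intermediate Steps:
$X{\left(t \right)} = 2 t$
$x{\left(z \right)} = -3 - z$
$T{\left(U \right)} = 10 + 2 U^{2}$ ($T{\left(U \right)} = \left(U^{2} + U U\right) + 2 \cdot 5 = \left(U^{2} + U^{2}\right) + 10 = 2 U^{2} + 10 = 10 + 2 U^{2}$)
$x{\left(15 \right)} T{\left(4 \right)} = \left(-3 - 15\right) \left(10 + 2 \cdot 4^{2}\right) = \left(-3 - 15\right) \left(10 + 2 \cdot 16\right) = - 18 \left(10 + 32\right) = \left(-18\right) 42 = -756$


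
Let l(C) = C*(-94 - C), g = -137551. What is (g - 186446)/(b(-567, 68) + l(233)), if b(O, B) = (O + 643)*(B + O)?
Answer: 323997/114115 ≈ 2.8392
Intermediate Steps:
b(O, B) = (643 + O)*(B + O)
(g - 186446)/(b(-567, 68) + l(233)) = (-137551 - 186446)/(((-567)² + 643*68 + 643*(-567) + 68*(-567)) - 1*233*(94 + 233)) = -323997/((321489 + 43724 - 364581 - 38556) - 1*233*327) = -323997/(-37924 - 76191) = -323997/(-114115) = -323997*(-1/114115) = 323997/114115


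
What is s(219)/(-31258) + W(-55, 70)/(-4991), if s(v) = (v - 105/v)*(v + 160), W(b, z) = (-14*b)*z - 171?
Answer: -76387643357/5694316747 ≈ -13.415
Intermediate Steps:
W(b, z) = -171 - 14*b*z (W(b, z) = -14*b*z - 171 = -171 - 14*b*z)
s(v) = (160 + v)*(v - 105/v) (s(v) = (v - 105/v)*(160 + v) = (160 + v)*(v - 105/v))
s(219)/(-31258) + W(-55, 70)/(-4991) = (-105 + 219**2 - 16800/219 + 160*219)/(-31258) + (-171 - 14*(-55)*70)/(-4991) = (-105 + 47961 - 16800*1/219 + 35040)*(-1/31258) + (-171 + 53900)*(-1/4991) = (-105 + 47961 - 5600/73 + 35040)*(-1/31258) + 53729*(-1/4991) = (6045808/73)*(-1/31258) - 53729/4991 = -3022904/1140917 - 53729/4991 = -76387643357/5694316747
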